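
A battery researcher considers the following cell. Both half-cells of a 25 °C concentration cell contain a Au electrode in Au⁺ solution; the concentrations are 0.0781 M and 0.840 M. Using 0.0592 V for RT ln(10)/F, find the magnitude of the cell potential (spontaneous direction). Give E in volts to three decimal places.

For a concentration cell E°cell = 0. The 0.840 M side is the cathode (reduction is favoured where [Au⁺] is higher).
With n = 1, E = −(0.0592/1) log([Au⁺]ₐₙ/[Au⁺]꜀ₐₜ) = −(0.0592/1) log(0.0781/0.84) = −(0.0592/1)(-1.032) = +0.061 V.

+0.061 V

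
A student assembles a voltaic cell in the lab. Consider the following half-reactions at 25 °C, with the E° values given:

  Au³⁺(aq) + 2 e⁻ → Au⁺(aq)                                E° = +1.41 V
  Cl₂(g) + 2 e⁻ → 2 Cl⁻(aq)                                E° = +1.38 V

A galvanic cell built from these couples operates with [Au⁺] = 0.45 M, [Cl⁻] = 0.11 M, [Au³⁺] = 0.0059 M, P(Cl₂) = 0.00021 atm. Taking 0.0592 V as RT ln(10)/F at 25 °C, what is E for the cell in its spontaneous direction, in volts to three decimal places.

Au³⁺/Au⁺ is the cathode (higher E°), Cl₂/Cl⁻ the anode: E°cell = +1.41 − (+1.38) = +0.03 V, n = 2.
Overall: Au³⁺(aq) + 2 Cl⁻(aq) → Au⁺(aq) + Cl₂(g)
Q = [Au⁺]·P(Cl₂) / ([Au³⁺]·[Cl⁻]^2); log Q = 0.122.
E = E° − (0.0592/n) log Q = +0.03 − (0.0592/2)(0.122) = +0.026 V.

+0.026 V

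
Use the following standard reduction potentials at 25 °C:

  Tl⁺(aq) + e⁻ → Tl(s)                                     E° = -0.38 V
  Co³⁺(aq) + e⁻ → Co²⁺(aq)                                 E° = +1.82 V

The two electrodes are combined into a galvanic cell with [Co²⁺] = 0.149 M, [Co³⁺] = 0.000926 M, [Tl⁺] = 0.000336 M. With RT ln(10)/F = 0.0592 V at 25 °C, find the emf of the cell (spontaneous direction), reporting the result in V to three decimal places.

Co³⁺/Co²⁺ is the cathode (higher E°), Tl⁺/Tl the anode: E°cell = +1.82 − (-0.38) = +2.20 V, n = 1.
Overall: Co³⁺(aq) + Tl(s) → Co²⁺(aq) + Tl⁺(aq)
Q = [Co²⁺]·[Tl⁺] / ([Co³⁺]); log Q = -1.267.
E = E° − (0.0592/n) log Q = +2.20 − (0.0592/1)(-1.267) = +2.275 V.

+2.275 V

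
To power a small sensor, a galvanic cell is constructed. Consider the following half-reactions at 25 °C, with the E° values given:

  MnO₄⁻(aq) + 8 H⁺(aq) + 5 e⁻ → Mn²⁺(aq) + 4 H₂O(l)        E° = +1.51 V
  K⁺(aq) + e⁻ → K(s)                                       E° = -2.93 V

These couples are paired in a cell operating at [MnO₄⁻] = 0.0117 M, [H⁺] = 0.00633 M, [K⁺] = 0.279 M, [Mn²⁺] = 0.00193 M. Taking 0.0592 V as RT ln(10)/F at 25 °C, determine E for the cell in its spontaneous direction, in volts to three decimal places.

+4.274 V

MnO₄⁻/Mn²⁺ is the cathode (higher E°), K⁺/K the anode: E°cell = +1.51 − (-2.93) = +4.44 V, n = 5.
Overall: MnO₄⁻(aq) + 8 H⁺(aq) + 5 K(s) → Mn²⁺(aq) + 4 H₂O(l) + 5 K⁺(aq)
Q = [Mn²⁺]·[K⁺]^5 / ([MnO₄⁻]·[H⁺]^8); log Q = 14.034.
E = E° − (0.0592/n) log Q = +4.44 − (0.0592/5)(14.034) = +4.274 V.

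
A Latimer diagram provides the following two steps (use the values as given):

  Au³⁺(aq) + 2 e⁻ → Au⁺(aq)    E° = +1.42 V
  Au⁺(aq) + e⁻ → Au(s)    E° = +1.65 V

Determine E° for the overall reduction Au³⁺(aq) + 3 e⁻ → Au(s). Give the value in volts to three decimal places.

+1.497 V

Since ΔG° = −nFE° is additive over sequential reductions, n₃E°₃ = n₁E°₁ + n₂E°₂.
E°₃ = (2×+1.42 + 1×+1.65) / 3 = (+4.490) / 3 = +1.497 V.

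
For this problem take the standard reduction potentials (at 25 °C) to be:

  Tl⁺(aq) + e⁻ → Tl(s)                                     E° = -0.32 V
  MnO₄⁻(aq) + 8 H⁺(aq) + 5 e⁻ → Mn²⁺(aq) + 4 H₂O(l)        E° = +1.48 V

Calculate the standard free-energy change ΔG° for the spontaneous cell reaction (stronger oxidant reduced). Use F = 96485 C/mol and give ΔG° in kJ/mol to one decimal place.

MnO₄⁻/Mn²⁺ (E° = +1.48 V) is the cathode; Tl⁺/Tl (E° = -0.32 V) is the anode, so E°cell = +1.80 V.
Balancing electrons gives n = 5 (lcm of 5 and 1).
ΔG° = −nFE° = −(5)(96485)(+1.80) = -868,365 J = -868.4 kJ/mol.

-868.4 kJ/mol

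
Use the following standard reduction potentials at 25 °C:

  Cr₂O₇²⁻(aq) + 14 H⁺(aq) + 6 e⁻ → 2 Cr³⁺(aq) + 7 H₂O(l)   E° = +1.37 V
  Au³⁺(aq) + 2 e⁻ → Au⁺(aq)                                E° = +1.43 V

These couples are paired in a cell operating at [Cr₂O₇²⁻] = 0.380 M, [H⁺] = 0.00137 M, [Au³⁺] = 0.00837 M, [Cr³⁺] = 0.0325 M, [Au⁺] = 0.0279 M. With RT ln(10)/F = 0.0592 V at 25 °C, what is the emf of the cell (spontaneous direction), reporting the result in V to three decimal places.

Au³⁺/Au⁺ is the cathode (higher E°), Cr₂O₇²⁻/Cr³⁺ the anode: E°cell = +1.43 − (+1.37) = +0.06 V, n = 6.
Overall: 3 Au³⁺(aq) + 2 Cr³⁺(aq) + 7 H₂O(l) → 3 Au⁺(aq) + Cr₂O₇²⁻(aq) + 14 H⁺(aq)
Q = [Au⁺]^3·[Cr₂O₇²⁻]·[H⁺]^14 / ([Au³⁺]^3·[Cr³⁺]^2); log Q = -35.961.
E = E° − (0.0592/n) log Q = +0.06 − (0.0592/6)(-35.961) = +0.415 V.

+0.415 V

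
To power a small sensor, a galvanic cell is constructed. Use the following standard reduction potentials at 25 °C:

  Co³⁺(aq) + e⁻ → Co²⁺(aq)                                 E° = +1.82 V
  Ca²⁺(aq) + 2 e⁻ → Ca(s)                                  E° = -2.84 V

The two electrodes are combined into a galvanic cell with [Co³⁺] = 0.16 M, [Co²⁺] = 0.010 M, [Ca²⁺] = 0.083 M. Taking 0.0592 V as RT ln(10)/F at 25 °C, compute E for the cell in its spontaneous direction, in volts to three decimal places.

Co³⁺/Co²⁺ is the cathode (higher E°), Ca²⁺/Ca the anode: E°cell = +1.82 − (-2.84) = +4.66 V, n = 2.
Overall: 2 Co³⁺(aq) + Ca(s) → 2 Co²⁺(aq) + Ca²⁺(aq)
Q = [Co²⁺]^2·[Ca²⁺] / ([Co³⁺]^2); log Q = -3.489.
E = E° − (0.0592/n) log Q = +4.66 − (0.0592/2)(-3.489) = +4.763 V.

+4.763 V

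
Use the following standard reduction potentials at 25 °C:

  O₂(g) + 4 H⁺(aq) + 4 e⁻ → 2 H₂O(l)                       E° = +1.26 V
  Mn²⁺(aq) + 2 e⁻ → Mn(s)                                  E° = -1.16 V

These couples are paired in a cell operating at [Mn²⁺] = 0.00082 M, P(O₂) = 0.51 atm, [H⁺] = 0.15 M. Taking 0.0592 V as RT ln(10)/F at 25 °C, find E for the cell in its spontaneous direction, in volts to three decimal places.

+2.458 V

O₂/H₂O is the cathode (higher E°), Mn²⁺/Mn the anode: E°cell = +1.26 − (-1.16) = +2.42 V, n = 4.
Overall: O₂(g) + 4 H⁺(aq) + 2 Mn(s) → 2 H₂O(l) + 2 Mn²⁺(aq)
Q = [Mn²⁺]^2 / (P(O₂)·[H⁺]^4); log Q = -2.584.
E = E° − (0.0592/n) log Q = +2.42 − (0.0592/4)(-2.584) = +2.458 V.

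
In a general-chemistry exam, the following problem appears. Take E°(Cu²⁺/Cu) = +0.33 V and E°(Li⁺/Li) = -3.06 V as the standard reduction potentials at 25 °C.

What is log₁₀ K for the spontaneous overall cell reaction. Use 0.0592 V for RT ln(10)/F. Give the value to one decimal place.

Cathode: Cu²⁺/Cu; anode: Li⁺/Li. E°cell = +3.39 V, n = 2.
log K = nE°cell / 0.0592 = (2)(+3.39) / 0.0592 = 114.5.

114.5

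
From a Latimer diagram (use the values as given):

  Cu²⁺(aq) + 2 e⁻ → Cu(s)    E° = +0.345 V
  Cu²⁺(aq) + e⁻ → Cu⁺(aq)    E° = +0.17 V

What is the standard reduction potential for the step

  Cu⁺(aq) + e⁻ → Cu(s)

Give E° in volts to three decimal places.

+0.520 V

Sequential free energies add, so n₃E°₃ = n₁E°₁ + n₂E°₂.
With n₃ = 2, and the known step contributing 1×(+0.17) V, the unknown satisfies 1·E° = 2×(+0.345) − 1×(+0.17) = +0.520.
E° = +0.520 / 1 = +0.520 V.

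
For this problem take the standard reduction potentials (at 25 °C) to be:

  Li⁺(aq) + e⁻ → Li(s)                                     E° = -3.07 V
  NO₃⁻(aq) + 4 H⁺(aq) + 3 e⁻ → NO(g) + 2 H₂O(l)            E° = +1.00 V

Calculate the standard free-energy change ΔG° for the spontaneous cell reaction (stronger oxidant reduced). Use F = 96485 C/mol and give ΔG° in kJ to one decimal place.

NO₃⁻/NO (E° = +1.00 V) is the cathode; Li⁺/Li (E° = -3.07 V) is the anode, so E°cell = +4.07 V.
Balancing electrons gives n = 3 (lcm of 3 and 1).
ΔG° = −nFE° = −(3)(96485)(+4.07) = -1,178,082 J = -1178.1 kJ.

-1178.1 kJ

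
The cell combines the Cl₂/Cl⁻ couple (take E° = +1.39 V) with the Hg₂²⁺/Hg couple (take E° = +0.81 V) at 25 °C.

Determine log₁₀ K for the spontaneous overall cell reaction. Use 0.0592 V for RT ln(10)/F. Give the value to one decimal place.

19.6

Cathode: Cl₂/Cl⁻; anode: Hg₂²⁺/Hg. E°cell = +0.58 V, n = 2.
log K = nE°cell / 0.0592 = (2)(+0.58) / 0.0592 = 19.6.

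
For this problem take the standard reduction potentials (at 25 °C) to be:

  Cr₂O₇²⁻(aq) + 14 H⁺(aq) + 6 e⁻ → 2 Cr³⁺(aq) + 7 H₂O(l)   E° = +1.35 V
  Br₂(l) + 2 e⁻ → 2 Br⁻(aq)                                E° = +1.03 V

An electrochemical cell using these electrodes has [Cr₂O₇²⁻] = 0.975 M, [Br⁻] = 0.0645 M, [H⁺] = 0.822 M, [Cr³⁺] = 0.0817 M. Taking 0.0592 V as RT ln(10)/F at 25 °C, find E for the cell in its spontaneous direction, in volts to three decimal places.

+0.259 V

Cr₂O₇²⁻/Cr³⁺ is the cathode (higher E°), Br₂/Br⁻ the anode: E°cell = +1.35 − (+1.03) = +0.32 V, n = 6.
Overall: Cr₂O₇²⁻(aq) + 14 H⁺(aq) + 6 Br⁻(aq) → 2 Cr³⁺(aq) + 7 H₂O(l) + 3 Br₂(l)
Q = [Cr³⁺]^2 / ([Cr₂O₇²⁻]·[H⁺]^14·[Br⁻]^6); log Q = 6.170.
E = E° − (0.0592/n) log Q = +0.32 − (0.0592/6)(6.170) = +0.259 V.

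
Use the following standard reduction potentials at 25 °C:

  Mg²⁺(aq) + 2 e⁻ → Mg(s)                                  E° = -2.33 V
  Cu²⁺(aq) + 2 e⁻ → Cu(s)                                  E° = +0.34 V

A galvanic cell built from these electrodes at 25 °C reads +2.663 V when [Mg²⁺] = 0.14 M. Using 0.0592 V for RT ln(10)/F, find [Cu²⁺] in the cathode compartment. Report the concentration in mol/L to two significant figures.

0.081 M

Cu²⁺/Cu is the cathode, Mg²⁺/Mg the anode: E°cell = +2.67 V, n = 2.
Overall reaction: Cu²⁺(aq) + Mg(s) → Cu(s) + Mg²⁺(aq); Q = [Mg²⁺]^1/[Cu²⁺]^1.
From E = E° − (0.0592/n) log Q: log Q = (E° − E)·n/0.0592 = (+2.67 − (+2.663))·2/0.0592 = 0.2365.
So 1·log[Cu²⁺] = 1·log(0.14) − log Q = -0.8539 − (0.2365) = -1.0904; [Cu²⁺] = 10^(-1.0904) ≈ 0.081 M.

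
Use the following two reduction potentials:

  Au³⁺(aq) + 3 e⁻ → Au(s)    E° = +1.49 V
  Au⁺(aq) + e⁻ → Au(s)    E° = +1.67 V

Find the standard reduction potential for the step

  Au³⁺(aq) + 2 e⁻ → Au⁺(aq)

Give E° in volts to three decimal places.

Sequential free energies add, so n₃E°₃ = n₁E°₁ + n₂E°₂.
With n₃ = 3, and the known step contributing 1×(+1.67) V, the unknown satisfies 2·E° = 3×(+1.49) − 1×(+1.67) = +2.800.
E° = +2.800 / 2 = +1.400 V.

+1.400 V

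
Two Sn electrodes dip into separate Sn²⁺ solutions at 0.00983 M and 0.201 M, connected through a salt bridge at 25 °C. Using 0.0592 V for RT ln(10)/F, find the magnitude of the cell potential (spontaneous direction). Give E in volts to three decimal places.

+0.039 V

For a concentration cell E°cell = 0. The 0.201 M side is the cathode (reduction is favoured where [Sn²⁺] is higher).
With n = 2, E = −(0.0592/2) log([Sn²⁺]ₐₙ/[Sn²⁺]꜀ₐₜ) = −(0.0592/2) log(0.00983/0.201) = −(0.0592/2)(-1.311) = +0.039 V.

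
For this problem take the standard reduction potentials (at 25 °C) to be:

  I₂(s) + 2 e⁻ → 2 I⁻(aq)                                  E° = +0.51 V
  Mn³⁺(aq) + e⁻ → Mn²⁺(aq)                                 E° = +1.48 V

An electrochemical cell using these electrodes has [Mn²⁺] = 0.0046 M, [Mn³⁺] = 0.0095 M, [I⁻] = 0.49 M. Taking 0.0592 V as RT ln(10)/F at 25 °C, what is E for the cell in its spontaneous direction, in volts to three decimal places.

Mn³⁺/Mn²⁺ is the cathode (higher E°), I₂/I⁻ the anode: E°cell = +1.48 − (+0.51) = +0.97 V, n = 2.
Overall: 2 Mn³⁺(aq) + 2 I⁻(aq) → 2 Mn²⁺(aq) + I₂(s)
Q = [Mn²⁺]^2 / ([Mn³⁺]^2·[I⁻]^2); log Q = -0.010.
E = E° − (0.0592/n) log Q = +0.97 − (0.0592/2)(-0.010) = +0.970 V.

+0.970 V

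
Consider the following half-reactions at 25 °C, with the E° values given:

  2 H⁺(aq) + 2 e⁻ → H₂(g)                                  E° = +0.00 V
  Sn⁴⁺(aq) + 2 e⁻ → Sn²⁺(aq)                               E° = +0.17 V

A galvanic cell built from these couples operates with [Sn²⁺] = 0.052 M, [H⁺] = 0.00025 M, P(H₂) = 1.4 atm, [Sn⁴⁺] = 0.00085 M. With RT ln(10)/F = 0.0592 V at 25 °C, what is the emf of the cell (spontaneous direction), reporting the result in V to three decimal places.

Sn⁴⁺/Sn²⁺ is the cathode (higher E°), H⁺/H₂ the anode: E°cell = +0.17 − (+0.00) = +0.17 V, n = 2.
Overall: Sn⁴⁺(aq) + H₂(g) → Sn²⁺(aq) + 2 H⁺(aq)
Q = [Sn²⁺]·[H⁺]^2 / ([Sn⁴⁺]·P(H₂)); log Q = -5.564.
E = E° − (0.0592/n) log Q = +0.17 − (0.0592/2)(-5.564) = +0.335 V.

+0.335 V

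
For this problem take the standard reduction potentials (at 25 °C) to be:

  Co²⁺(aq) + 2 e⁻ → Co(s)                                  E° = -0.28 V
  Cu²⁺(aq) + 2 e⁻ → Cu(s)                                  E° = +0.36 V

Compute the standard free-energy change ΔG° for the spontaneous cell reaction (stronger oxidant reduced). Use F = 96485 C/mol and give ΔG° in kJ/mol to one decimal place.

Cu²⁺/Cu (E° = +0.36 V) is the cathode; Co²⁺/Co (E° = -0.28 V) is the anode, so E°cell = +0.64 V.
Balancing electrons gives n = 2 (lcm of 2 and 2).
ΔG° = −nFE° = −(2)(96485)(+0.64) = -123,501 J = -123.5 kJ/mol.

-123.5 kJ/mol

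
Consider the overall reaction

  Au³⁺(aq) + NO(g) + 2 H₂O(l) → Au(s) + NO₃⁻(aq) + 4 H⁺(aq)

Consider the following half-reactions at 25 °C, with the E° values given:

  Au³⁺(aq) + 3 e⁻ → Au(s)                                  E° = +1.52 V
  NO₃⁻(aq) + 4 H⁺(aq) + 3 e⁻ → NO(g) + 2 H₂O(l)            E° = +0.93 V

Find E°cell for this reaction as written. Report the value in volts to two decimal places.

+0.59 V

The Au³⁺/Au couple has the higher reduction potential, so it is the cathode; NO₃⁻/NO is oxidised at the anode.
E°cell = E°(cathode) − E°(anode) = (+1.52) − (+0.93) = +0.59 V.
Since E°cell > 0, the reaction is spontaneous under standard conditions.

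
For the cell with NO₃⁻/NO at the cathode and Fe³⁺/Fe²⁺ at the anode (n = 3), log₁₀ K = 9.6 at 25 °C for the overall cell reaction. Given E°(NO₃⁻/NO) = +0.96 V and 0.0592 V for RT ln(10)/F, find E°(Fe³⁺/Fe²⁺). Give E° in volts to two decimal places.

+0.77 V

E°cell = (0.0592/n)·log K = (0.0592/3)(9.6) = +0.189 V.
Since NO₃⁻/NO is the cathode and Fe³⁺/Fe²⁺ the anode, E°cell = E°(NO₃⁻/NO) − E°(Fe³⁺/Fe²⁺).
So E°(Fe³⁺/Fe²⁺) = E°(NO₃⁻/NO) − E°cell = (+0.96) − (+0.189) = +0.77 V.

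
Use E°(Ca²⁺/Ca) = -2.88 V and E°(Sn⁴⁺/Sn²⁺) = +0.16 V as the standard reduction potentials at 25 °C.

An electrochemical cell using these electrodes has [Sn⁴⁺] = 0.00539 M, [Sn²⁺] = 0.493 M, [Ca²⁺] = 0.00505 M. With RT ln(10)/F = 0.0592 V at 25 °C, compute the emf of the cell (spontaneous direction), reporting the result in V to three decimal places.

Sn⁴⁺/Sn²⁺ is the cathode (higher E°), Ca²⁺/Ca the anode: E°cell = +0.16 − (-2.88) = +3.04 V, n = 2.
Overall: Sn⁴⁺(aq) + Ca(s) → Sn²⁺(aq) + Ca²⁺(aq)
Q = [Sn²⁺]·[Ca²⁺] / ([Sn⁴⁺]); log Q = -0.335.
E = E° − (0.0592/n) log Q = +3.04 − (0.0592/2)(-0.335) = +3.050 V.

+3.050 V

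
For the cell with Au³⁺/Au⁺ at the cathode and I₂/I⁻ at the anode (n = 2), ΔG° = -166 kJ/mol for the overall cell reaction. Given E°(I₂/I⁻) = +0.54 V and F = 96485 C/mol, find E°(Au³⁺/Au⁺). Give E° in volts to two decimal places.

E°cell = −ΔG°/(nF) = −(-166×10³)/((2)(96485)) = +0.860 V.
Since Au³⁺/Au⁺ is the cathode and I₂/I⁻ the anode, E°cell = E°(Au³⁺/Au⁺) − E°(I₂/I⁻).
So E°(Au³⁺/Au⁺) = E°cell + E°(I₂/I⁻) = +0.860 + (+0.54) = +1.40 V.

+1.40 V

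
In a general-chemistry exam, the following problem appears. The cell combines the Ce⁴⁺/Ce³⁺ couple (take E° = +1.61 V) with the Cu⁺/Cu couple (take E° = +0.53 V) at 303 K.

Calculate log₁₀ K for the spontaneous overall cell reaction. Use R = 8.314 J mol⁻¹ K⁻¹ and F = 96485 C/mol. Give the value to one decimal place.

Cathode: Ce⁴⁺/Ce³⁺; anode: Cu⁺/Cu. E°cell = (+1.61) − (+0.53) = +1.08 V, with n = 1.
ΔG° = −nFE° = −RT ln K, so ln K = nFE°/(RT) = (1)(96485)(+1.08) / ((8.314)(303)) = 41.365.
log₁₀ K = 41.365 / ln 10 = 18.0.

18.0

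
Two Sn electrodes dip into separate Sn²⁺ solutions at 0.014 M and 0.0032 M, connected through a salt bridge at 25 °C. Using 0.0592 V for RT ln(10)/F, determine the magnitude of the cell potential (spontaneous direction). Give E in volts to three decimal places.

For a concentration cell E°cell = 0. The 0.014 M side is the cathode (reduction is favoured where [Sn²⁺] is higher).
With n = 2, E = −(0.0592/2) log([Sn²⁺]ₐₙ/[Sn²⁺]꜀ₐₜ) = −(0.0592/2) log(0.0032/0.014) = −(0.0592/2)(-0.641) = +0.019 V.

+0.019 V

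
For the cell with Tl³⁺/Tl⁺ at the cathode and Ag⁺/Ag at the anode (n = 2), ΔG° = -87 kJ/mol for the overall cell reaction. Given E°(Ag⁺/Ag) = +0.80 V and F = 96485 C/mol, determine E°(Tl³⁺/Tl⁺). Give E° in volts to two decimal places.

E°cell = −ΔG°/(nF) = −(-87×10³)/((2)(96485)) = +0.451 V.
Since Tl³⁺/Tl⁺ is the cathode and Ag⁺/Ag the anode, E°cell = E°(Tl³⁺/Tl⁺) − E°(Ag⁺/Ag).
So E°(Tl³⁺/Tl⁺) = E°cell + E°(Ag⁺/Ag) = +0.451 + (+0.80) = +1.25 V.

+1.25 V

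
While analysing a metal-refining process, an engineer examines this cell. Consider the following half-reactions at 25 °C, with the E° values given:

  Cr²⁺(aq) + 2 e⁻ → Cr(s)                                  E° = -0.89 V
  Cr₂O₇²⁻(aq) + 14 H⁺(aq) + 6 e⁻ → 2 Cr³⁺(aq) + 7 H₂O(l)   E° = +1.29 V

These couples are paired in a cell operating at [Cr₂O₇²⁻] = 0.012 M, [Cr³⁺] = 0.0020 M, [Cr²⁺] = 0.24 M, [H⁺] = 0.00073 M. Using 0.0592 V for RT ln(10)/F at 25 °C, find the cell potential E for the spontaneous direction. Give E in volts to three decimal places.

+1.799 V

Cr₂O₇²⁻/Cr³⁺ is the cathode (higher E°), Cr²⁺/Cr the anode: E°cell = +1.29 − (-0.89) = +2.18 V, n = 6.
Overall: Cr₂O₇²⁻(aq) + 14 H⁺(aq) + 3 Cr(s) → 2 Cr³⁺(aq) + 7 H₂O(l) + 3 Cr²⁺(aq)
Q = [Cr³⁺]^2·[Cr²⁺]^3 / ([Cr₂O₇²⁻]·[H⁺]^14); log Q = 38.577.
E = E° − (0.0592/n) log Q = +2.18 − (0.0592/6)(38.577) = +1.799 V.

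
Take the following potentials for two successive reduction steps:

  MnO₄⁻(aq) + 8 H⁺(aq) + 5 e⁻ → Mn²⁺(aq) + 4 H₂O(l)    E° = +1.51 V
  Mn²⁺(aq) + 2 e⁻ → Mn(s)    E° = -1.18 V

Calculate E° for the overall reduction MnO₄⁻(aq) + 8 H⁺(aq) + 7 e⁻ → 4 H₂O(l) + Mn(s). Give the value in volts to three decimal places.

Standard free energies of sequential steps add: ΔG°₃ = ΔG°₁ + ΔG°₂, so n₃E°₃ = n₁E°₁ + n₂E°₂.
E°₃ = (5×+1.51 + 2×-1.18) / 7 = (+5.190) / 7 = +0.741 V.

+0.741 V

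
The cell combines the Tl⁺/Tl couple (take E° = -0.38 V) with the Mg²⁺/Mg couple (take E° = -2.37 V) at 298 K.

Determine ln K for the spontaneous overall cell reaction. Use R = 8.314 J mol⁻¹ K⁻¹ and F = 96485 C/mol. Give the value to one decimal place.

Cathode: Tl⁺/Tl; anode: Mg²⁺/Mg. E°cell = (-0.38) − (-2.37) = +1.99 V, with n = 2.
ΔG° = −nFE° = −RT ln K, so ln K = nFE°/(RT) = (2)(96485)(+1.99) / ((8.314)(298)) = 154.995.

155.0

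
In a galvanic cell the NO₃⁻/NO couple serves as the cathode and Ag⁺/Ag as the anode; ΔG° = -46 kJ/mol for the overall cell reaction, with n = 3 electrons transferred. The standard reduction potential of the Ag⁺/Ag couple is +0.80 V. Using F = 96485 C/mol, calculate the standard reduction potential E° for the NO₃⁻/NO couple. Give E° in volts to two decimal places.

+0.96 V

E°cell = −ΔG°/(nF) = −(-46×10³)/((3)(96485)) = +0.159 V.
Since NO₃⁻/NO is the cathode and Ag⁺/Ag the anode, E°cell = E°(NO₃⁻/NO) − E°(Ag⁺/Ag).
So E°(NO₃⁻/NO) = E°cell + E°(Ag⁺/Ag) = +0.159 + (+0.80) = +0.96 V.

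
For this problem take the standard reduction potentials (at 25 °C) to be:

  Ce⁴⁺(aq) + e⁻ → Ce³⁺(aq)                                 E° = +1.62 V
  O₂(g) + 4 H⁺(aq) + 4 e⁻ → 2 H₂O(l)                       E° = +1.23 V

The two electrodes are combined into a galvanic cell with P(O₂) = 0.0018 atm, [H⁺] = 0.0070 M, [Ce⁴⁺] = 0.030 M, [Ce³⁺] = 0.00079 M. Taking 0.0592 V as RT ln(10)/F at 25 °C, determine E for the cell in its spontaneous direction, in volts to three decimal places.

Ce⁴⁺/Ce³⁺ is the cathode (higher E°), O₂/H₂O the anode: E°cell = +1.62 − (+1.23) = +0.39 V, n = 4.
Overall: 4 Ce⁴⁺(aq) + 2 H₂O(l) → 4 Ce³⁺(aq) + O₂(g) + 4 H⁺(aq)
Q = [Ce³⁺]^4·P(O₂)·[H⁺]^4 / ([Ce⁴⁺]^4); log Q = -17.682.
E = E° − (0.0592/n) log Q = +0.39 − (0.0592/4)(-17.682) = +0.652 V.

+0.652 V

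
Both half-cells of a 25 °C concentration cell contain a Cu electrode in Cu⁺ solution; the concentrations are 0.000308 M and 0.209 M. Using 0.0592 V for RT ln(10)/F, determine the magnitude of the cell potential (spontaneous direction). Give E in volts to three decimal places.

For a concentration cell E°cell = 0. The 0.209 M side is the cathode (reduction is favoured where [Cu⁺] is higher).
With n = 1, E = −(0.0592/1) log([Cu⁺]ₐₙ/[Cu⁺]꜀ₐₜ) = −(0.0592/1) log(0.000308/0.209) = −(0.0592/1)(-2.832) = +0.168 V.

+0.168 V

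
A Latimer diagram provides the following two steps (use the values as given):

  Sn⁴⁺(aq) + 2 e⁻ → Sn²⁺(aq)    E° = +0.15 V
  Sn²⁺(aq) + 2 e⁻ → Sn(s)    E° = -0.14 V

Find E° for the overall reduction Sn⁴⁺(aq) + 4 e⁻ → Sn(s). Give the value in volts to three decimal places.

Standard free energies of sequential steps add: ΔG°₃ = ΔG°₁ + ΔG°₂, so n₃E°₃ = n₁E°₁ + n₂E°₂.
E°₃ = (2×+0.15 + 2×-0.14) / 4 = (+0.020) / 4 = +0.005 V.

+0.005 V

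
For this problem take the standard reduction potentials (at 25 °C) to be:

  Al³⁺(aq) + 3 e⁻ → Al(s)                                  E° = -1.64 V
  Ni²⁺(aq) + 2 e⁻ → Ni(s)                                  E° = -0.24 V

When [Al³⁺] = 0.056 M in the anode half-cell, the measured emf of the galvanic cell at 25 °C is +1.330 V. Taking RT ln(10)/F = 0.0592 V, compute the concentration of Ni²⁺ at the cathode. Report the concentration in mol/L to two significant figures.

Ni²⁺/Ni is the cathode, Al³⁺/Al the anode: E°cell = +1.40 V, n = 6.
Overall reaction: 3 Ni²⁺(aq) + 2 Al(s) → 3 Ni(s) + 2 Al³⁺(aq); Q = [Al³⁺]^2/[Ni²⁺]^3.
From E = E° − (0.0592/n) log Q: log Q = (E° − E)·n/0.0592 = (+1.40 − (+1.330))·6/0.0592 = 7.0946.
So 3·log[Ni²⁺] = 2·log(0.056) − log Q = -2.5036 − (7.0946) = -9.5982; log[Ni²⁺] = -9.5982 / 3 = -3.1994; [Ni²⁺] = 10^(-3.1994) ≈ 0.00063 M.

0.00063 M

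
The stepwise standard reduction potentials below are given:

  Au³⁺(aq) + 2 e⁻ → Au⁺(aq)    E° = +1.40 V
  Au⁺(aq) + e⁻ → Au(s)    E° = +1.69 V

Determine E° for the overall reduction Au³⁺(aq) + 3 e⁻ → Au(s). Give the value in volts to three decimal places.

+1.497 V

Standard free energies of sequential steps add: ΔG°₃ = ΔG°₁ + ΔG°₂, so n₃E°₃ = n₁E°₁ + n₂E°₂.
E°₃ = (2×+1.40 + 1×+1.69) / 3 = (+4.490) / 3 = +1.497 V.
E° values themselves are not directly additive — weighting by electron count is essential.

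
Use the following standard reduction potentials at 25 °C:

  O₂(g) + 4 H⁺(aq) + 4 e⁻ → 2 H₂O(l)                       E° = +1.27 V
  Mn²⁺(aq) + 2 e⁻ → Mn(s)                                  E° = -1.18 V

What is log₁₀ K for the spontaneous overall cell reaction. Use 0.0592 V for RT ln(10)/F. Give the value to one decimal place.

165.5

Cathode: O₂/H₂O; anode: Mn²⁺/Mn. E°cell = +2.45 V, n = 4.
log K = nE°cell / 0.0592 = (4)(+2.45) / 0.0592 = 165.5.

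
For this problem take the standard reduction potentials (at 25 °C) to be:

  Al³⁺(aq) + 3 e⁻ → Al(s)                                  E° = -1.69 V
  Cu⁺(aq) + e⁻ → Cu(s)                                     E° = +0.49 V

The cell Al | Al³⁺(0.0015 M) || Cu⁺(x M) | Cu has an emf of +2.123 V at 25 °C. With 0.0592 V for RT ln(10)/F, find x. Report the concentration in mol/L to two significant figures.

0.012 M

Cu⁺/Cu is the cathode, Al³⁺/Al the anode: E°cell = +2.18 V, n = 3.
Overall reaction: 3 Cu⁺(aq) + Al(s) → 3 Cu(s) + Al³⁺(aq); Q = [Al³⁺]^1/[Cu⁺]^3.
From E = E° − (0.0592/n) log Q: log Q = (E° − E)·n/0.0592 = (+2.18 − (+2.123))·3/0.0592 = 2.8885.
So 3·log[Cu⁺] = 1·log(0.0015) − log Q = -2.8239 − (2.8885) = -5.7124; log[Cu⁺] = -5.7124 / 3 = -1.9041; [Cu⁺] = 10^(-1.9041) ≈ 0.012 M.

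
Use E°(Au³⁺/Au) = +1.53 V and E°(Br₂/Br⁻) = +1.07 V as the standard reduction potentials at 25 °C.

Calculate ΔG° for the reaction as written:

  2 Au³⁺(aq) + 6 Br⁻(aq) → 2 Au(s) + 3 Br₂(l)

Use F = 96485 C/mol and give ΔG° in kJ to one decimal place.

As written, Au³⁺/Au is reduced (cathode) and Br₂/Br⁻ is oxidised (anode), so E°cell = (+1.53) − (+1.07) = +0.46 V.
Balancing electrons gives n = 6.
ΔG° = −nFE° = −(6)(96485)(+0.46) = -266,299 J = -266.3 kJ.

-266.3 kJ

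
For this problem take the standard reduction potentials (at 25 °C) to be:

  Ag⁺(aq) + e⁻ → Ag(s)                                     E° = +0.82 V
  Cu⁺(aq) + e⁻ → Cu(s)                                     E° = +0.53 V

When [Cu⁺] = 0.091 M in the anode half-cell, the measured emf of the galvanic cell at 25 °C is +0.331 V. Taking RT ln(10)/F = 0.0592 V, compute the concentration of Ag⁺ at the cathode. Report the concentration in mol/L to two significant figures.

0.45 M

Ag⁺/Ag is the cathode, Cu⁺/Cu the anode: E°cell = +0.29 V, n = 1.
Overall reaction: Ag⁺(aq) + Cu(s) → Ag(s) + Cu⁺(aq); Q = [Cu⁺]^1/[Ag⁺]^1.
From E = E° − (0.0592/n) log Q: log Q = (E° − E)·n/0.0592 = (+0.29 − (+0.331))·1/0.0592 = -0.6926.
So 1·log[Ag⁺] = 1·log(0.091) − log Q = -1.0410 − (-0.6926) = -0.3484; [Ag⁺] = 10^(-0.3484) ≈ 0.45 M.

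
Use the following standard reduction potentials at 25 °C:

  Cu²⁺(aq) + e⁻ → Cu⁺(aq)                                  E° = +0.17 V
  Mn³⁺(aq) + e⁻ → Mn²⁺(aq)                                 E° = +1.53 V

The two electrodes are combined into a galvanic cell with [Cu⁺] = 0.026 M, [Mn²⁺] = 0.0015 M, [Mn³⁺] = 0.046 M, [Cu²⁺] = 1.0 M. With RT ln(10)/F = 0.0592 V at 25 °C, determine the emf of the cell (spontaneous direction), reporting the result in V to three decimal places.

Mn³⁺/Mn²⁺ is the cathode (higher E°), Cu²⁺/Cu⁺ the anode: E°cell = +1.53 − (+0.17) = +1.36 V, n = 1.
Overall: Mn³⁺(aq) + Cu⁺(aq) → Mn²⁺(aq) + Cu²⁺(aq)
Q = [Mn²⁺]·[Cu²⁺] / ([Mn³⁺]·[Cu⁺]); log Q = 0.098.
E = E° − (0.0592/n) log Q = +1.36 − (0.0592/1)(0.098) = +1.354 V.

+1.354 V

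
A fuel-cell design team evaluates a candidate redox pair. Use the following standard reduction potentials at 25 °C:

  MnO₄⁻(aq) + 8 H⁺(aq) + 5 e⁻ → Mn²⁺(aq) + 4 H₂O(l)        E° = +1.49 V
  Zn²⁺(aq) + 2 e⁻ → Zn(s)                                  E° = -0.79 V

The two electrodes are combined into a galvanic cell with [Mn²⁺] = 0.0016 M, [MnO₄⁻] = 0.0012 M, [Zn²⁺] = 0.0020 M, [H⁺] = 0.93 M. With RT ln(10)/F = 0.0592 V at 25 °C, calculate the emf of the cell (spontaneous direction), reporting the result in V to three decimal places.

MnO₄⁻/Mn²⁺ is the cathode (higher E°), Zn²⁺/Zn the anode: E°cell = +1.49 − (-0.79) = +2.28 V, n = 10.
Overall: 2 MnO₄⁻(aq) + 16 H⁺(aq) + 5 Zn(s) → 2 Mn²⁺(aq) + 8 H₂O(l) + 5 Zn²⁺(aq)
Q = [Mn²⁺]^2·[Zn²⁺]^5 / ([MnO₄⁻]^2·[H⁺]^16); log Q = -12.741.
E = E° − (0.0592/n) log Q = +2.28 − (0.0592/10)(-12.741) = +2.355 V.

+2.355 V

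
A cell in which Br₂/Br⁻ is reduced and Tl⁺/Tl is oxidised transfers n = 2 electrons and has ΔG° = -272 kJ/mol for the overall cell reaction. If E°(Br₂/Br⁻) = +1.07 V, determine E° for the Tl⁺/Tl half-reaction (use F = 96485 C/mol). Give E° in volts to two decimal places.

-0.34 V

E°cell = −ΔG°/(nF) = −(-272×10³)/((2)(96485)) = +1.410 V.
Since Br₂/Br⁻ is the cathode and Tl⁺/Tl the anode, E°cell = E°(Br₂/Br⁻) − E°(Tl⁺/Tl).
So E°(Tl⁺/Tl) = E°(Br₂/Br⁻) − E°cell = (+1.07) − (+1.410) = -0.34 V.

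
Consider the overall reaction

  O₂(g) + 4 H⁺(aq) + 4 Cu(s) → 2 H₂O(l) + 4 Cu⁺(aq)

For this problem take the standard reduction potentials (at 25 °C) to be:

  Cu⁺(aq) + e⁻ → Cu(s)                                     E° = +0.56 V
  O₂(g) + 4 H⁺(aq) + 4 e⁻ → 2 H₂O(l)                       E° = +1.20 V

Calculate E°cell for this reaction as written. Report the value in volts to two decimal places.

+0.64 V

The O₂/H₂O couple has the higher reduction potential, so it is the cathode; Cu⁺/Cu is oxidised at the anode.
E°cell = E°(cathode) − E°(anode) = (+1.20) − (+0.56) = +0.64 V.
Since E°cell > 0, the reaction is spontaneous under standard conditions.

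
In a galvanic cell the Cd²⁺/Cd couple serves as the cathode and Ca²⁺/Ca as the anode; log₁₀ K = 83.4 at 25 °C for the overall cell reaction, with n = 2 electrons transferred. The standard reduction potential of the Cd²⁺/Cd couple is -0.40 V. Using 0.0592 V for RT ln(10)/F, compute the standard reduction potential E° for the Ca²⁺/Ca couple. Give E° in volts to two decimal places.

-2.87 V

E°cell = (0.0592/n)·log K = (0.0592/2)(83.4) = +2.469 V.
Since Cd²⁺/Cd is the cathode and Ca²⁺/Ca the anode, E°cell = E°(Cd²⁺/Cd) − E°(Ca²⁺/Ca).
So E°(Ca²⁺/Ca) = E°(Cd²⁺/Cd) − E°cell = (-0.40) − (+2.469) = -2.87 V.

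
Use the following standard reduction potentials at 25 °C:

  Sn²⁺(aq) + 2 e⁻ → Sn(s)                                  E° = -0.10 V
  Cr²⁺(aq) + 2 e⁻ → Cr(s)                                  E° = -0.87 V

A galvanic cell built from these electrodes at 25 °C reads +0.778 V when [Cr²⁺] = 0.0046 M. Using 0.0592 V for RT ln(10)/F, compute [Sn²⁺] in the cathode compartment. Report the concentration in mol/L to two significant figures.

Sn²⁺/Sn is the cathode, Cr²⁺/Cr the anode: E°cell = +0.77 V, n = 2.
Overall reaction: Sn²⁺(aq) + Cr(s) → Sn(s) + Cr²⁺(aq); Q = [Cr²⁺]^1/[Sn²⁺]^1.
From E = E° − (0.0592/n) log Q: log Q = (E° − E)·n/0.0592 = (+0.77 − (+0.778))·2/0.0592 = -0.2703.
So 1·log[Sn²⁺] = 1·log(0.0046) − log Q = -2.3372 − (-0.2703) = -2.0669; [Sn²⁺] = 10^(-2.0669) ≈ 0.0086 M.

0.0086 M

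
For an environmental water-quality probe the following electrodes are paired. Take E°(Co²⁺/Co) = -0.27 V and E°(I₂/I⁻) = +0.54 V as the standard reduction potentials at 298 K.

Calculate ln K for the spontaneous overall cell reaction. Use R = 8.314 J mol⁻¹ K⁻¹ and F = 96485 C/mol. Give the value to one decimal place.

63.1

Cathode: I₂/I⁻; anode: Co²⁺/Co. E°cell = (+0.54) − (-0.27) = +0.81 V, with n = 2.
ΔG° = −nFE° = −RT ln K, so ln K = nFE°/(RT) = (2)(96485)(+0.81) / ((8.314)(298)) = 63.088.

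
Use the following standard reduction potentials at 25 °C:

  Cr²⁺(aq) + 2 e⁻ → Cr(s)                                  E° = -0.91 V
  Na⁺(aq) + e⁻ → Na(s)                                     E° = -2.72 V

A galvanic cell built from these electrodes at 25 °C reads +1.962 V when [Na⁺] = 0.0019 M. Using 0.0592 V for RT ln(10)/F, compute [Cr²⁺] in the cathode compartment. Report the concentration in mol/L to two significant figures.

Cr²⁺/Cr is the cathode, Na⁺/Na the anode: E°cell = +1.81 V, n = 2.
Overall reaction: Cr²⁺(aq) + 2 Na(s) → Cr(s) + 2 Na⁺(aq); Q = [Na⁺]^2/[Cr²⁺]^1.
From E = E° − (0.0592/n) log Q: log Q = (E° − E)·n/0.0592 = (+1.81 − (+1.962))·2/0.0592 = -5.1351.
So 1·log[Cr²⁺] = 2·log(0.0019) − log Q = -5.4425 − (-5.1351) = -0.3074; [Cr²⁺] = 10^(-0.3074) ≈ 0.49 M.

0.49 M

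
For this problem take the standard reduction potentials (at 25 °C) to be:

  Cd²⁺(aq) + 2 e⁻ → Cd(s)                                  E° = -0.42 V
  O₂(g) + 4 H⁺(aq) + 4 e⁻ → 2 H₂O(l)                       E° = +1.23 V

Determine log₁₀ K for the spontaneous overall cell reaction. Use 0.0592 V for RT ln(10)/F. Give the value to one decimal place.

Cathode: O₂/H₂O; anode: Cd²⁺/Cd. E°cell = +1.65 V, n = 4.
log K = nE°cell / 0.0592 = (4)(+1.65) / 0.0592 = 111.5.

111.5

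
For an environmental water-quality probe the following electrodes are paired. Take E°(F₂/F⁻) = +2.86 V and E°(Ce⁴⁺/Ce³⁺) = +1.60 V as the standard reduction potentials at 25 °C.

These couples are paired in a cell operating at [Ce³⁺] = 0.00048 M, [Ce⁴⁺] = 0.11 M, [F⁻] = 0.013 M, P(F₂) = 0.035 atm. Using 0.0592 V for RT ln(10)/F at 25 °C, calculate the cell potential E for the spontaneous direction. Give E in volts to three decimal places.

F₂/F⁻ is the cathode (higher E°), Ce⁴⁺/Ce³⁺ the anode: E°cell = +2.86 − (+1.60) = +1.26 V, n = 2.
Overall: F₂(g) + 2 Ce³⁺(aq) → 2 F⁻(aq) + 2 Ce⁴⁺(aq)
Q = [F⁻]^2·[Ce⁴⁺]^2 / (P(F₂)·[Ce³⁺]^2); log Q = 2.404.
E = E° − (0.0592/n) log Q = +1.26 − (0.0592/2)(2.404) = +1.189 V.

+1.189 V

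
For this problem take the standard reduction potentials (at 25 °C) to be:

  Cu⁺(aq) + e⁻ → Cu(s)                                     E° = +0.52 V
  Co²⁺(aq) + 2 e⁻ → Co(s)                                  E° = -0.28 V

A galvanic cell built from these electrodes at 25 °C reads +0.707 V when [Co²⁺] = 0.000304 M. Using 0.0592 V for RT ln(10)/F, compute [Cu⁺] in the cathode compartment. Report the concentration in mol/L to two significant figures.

Cu⁺/Cu is the cathode, Co²⁺/Co the anode: E°cell = +0.80 V, n = 2.
Overall reaction: 2 Cu⁺(aq) + Co(s) → 2 Cu(s) + Co²⁺(aq); Q = [Co²⁺]^1/[Cu⁺]^2.
From E = E° − (0.0592/n) log Q: log Q = (E° − E)·n/0.0592 = (+0.80 − (+0.707))·2/0.0592 = 3.1419.
So 2·log[Cu⁺] = 1·log(0.000304) − log Q = -3.5171 − (3.1419) = -6.6590; log[Cu⁺] = -6.6590 / 2 = -3.3295; [Cu⁺] = 10^(-3.3295) ≈ 0.00047 M.

0.00047 M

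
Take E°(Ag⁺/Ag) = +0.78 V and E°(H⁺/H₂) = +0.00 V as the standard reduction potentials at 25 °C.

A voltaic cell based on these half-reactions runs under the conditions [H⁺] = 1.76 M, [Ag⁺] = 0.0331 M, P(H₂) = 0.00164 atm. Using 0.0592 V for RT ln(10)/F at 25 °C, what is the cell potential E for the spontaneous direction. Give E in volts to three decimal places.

+0.595 V

Ag⁺/Ag is the cathode (higher E°), H⁺/H₂ the anode: E°cell = +0.78 − (+0.00) = +0.78 V, n = 2.
Overall: 2 Ag⁺(aq) + H₂(g) → 2 Ag(s) + 2 H⁺(aq)
Q = [H⁺]^2 / ([Ag⁺]^2·P(H₂)); log Q = 6.237.
E = E° − (0.0592/n) log Q = +0.78 − (0.0592/2)(6.237) = +0.595 V.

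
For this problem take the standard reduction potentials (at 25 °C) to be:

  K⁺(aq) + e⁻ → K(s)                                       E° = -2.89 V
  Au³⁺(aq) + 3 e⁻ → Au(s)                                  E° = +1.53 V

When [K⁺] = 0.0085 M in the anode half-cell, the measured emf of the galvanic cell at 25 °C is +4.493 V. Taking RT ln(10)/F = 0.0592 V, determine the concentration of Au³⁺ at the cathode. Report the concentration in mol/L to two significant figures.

Au³⁺/Au is the cathode, K⁺/K the anode: E°cell = +4.42 V, n = 3.
Overall reaction: Au³⁺(aq) + 3 K(s) → Au(s) + 3 K⁺(aq); Q = [K⁺]^3/[Au³⁺]^1.
From E = E° − (0.0592/n) log Q: log Q = (E° − E)·n/0.0592 = (+4.42 − (+4.493))·3/0.0592 = -3.6993.
So 1·log[Au³⁺] = 3·log(0.0085) − log Q = -6.2117 − (-3.6993) = -2.5124; [Au³⁺] = 10^(-2.5124) ≈ 0.0031 M.

0.0031 M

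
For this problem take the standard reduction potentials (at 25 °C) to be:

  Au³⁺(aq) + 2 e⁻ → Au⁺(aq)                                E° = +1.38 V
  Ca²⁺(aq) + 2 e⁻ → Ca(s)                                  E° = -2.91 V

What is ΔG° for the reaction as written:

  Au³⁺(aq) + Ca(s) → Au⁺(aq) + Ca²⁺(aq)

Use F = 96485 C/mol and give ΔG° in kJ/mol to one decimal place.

As written, Au³⁺/Au⁺ is reduced (cathode) and Ca²⁺/Ca is oxidised (anode), so E°cell = (+1.38) − (-2.91) = +4.29 V.
Balancing electrons gives n = 2.
ΔG° = −nFE° = −(2)(96485)(+4.29) = -827,841 J = -827.8 kJ/mol.

-827.8 kJ/mol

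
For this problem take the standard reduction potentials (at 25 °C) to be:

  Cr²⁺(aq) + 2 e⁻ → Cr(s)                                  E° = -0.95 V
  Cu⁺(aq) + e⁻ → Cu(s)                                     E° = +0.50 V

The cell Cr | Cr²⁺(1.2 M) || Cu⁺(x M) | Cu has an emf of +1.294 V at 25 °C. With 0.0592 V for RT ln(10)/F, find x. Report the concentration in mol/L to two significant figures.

0.0025 M

Cu⁺/Cu is the cathode, Cr²⁺/Cr the anode: E°cell = +1.45 V, n = 2.
Overall reaction: 2 Cu⁺(aq) + Cr(s) → 2 Cu(s) + Cr²⁺(aq); Q = [Cr²⁺]^1/[Cu⁺]^2.
From E = E° − (0.0592/n) log Q: log Q = (E° − E)·n/0.0592 = (+1.45 − (+1.294))·2/0.0592 = 5.2703.
So 2·log[Cu⁺] = 1·log(1.2) − log Q = 0.0792 − (5.2703) = -5.1911; log[Cu⁺] = -5.1911 / 2 = -2.5955; [Cu⁺] = 10^(-2.5955) ≈ 0.0025 M.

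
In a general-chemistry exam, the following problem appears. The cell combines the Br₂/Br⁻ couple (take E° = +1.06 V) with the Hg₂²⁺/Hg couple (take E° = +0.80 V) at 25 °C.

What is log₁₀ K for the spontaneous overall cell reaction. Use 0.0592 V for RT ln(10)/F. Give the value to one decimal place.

8.8

Cathode: Br₂/Br⁻; anode: Hg₂²⁺/Hg. E°cell = +0.26 V, n = 2.
log K = nE°cell / 0.0592 = (2)(+0.26) / 0.0592 = 8.8.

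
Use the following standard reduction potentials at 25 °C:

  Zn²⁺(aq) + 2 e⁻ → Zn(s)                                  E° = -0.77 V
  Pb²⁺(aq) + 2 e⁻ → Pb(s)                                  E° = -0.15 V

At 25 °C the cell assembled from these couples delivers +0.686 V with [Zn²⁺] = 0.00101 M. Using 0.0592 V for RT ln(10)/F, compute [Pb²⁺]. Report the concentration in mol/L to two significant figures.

0.17 M

Pb²⁺/Pb is the cathode, Zn²⁺/Zn the anode: E°cell = +0.62 V, n = 2.
Overall reaction: Pb²⁺(aq) + Zn(s) → Pb(s) + Zn²⁺(aq); Q = [Zn²⁺]^1/[Pb²⁺]^1.
From E = E° − (0.0592/n) log Q: log Q = (E° − E)·n/0.0592 = (+0.62 − (+0.686))·2/0.0592 = -2.2297.
So 1·log[Pb²⁺] = 1·log(0.00101) − log Q = -2.9957 − (-2.2297) = -0.7660; [Pb²⁺] = 10^(-0.7660) ≈ 0.17 M.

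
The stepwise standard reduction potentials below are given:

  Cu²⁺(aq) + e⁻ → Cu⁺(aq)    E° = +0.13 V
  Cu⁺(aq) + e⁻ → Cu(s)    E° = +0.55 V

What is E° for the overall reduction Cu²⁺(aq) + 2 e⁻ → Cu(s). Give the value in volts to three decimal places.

Adding the free-energy changes (−nFE°) of the two steps gives −n₃FE°₃ = −n₁FE°₁ − n₂FE°₂.
E°₃ = (1×+0.13 + 1×+0.55) / 2 = (+0.680) / 2 = +0.340 V.

+0.340 V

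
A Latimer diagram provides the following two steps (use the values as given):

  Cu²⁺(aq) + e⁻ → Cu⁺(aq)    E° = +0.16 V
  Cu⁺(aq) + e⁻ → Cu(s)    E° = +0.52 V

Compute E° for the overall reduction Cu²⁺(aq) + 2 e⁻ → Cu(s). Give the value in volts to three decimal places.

+0.340 V

Since ΔG° = −nFE° is additive over sequential reductions, n₃E°₃ = n₁E°₁ + n₂E°₂.
E°₃ = (1×+0.16 + 1×+0.52) / 2 = (+0.680) / 2 = +0.340 V.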